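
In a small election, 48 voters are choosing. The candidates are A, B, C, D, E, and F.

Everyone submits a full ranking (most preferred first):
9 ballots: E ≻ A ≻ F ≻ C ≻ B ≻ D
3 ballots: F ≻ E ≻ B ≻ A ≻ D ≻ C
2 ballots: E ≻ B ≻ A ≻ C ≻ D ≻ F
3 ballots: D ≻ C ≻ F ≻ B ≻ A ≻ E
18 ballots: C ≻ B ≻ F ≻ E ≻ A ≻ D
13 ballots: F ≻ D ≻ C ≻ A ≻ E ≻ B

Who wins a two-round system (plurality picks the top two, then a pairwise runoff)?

Round 1 first-place votes: A 0, B 0, C 18, D 3, E 11, F 16. C and F advance.
Runoff: C is ranked above F on 23 ballots, F above C on 25.

F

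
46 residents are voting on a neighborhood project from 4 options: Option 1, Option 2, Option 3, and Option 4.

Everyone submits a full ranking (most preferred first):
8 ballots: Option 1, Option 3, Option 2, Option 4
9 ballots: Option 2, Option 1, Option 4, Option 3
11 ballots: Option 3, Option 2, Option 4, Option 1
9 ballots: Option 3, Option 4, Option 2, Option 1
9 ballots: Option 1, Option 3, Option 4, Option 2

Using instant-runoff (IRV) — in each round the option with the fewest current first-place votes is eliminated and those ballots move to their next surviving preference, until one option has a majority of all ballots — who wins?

Round 1: Option 1 17, Option 2 9, Option 3 20, Option 4 0. Option 4 eliminated.
Round 2: Option 1 17, Option 2 9, Option 3 20. Option 2 eliminated.
Round 3: Option 1 26, Option 3 20. Option 1 has a majority (≥24).

Option 1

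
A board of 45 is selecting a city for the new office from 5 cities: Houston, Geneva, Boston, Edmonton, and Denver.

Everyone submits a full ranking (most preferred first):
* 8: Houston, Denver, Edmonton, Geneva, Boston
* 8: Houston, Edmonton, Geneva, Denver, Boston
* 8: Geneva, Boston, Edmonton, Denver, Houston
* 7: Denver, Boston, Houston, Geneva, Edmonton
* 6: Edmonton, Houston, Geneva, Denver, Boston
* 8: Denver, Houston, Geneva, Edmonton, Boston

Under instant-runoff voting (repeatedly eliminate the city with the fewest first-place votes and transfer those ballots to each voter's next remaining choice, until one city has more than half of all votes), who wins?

Round 1: Houston 16, Geneva 8, Boston 0, Edmonton 6, Denver 15. Boston eliminated.
Round 2: Houston 16, Geneva 8, Edmonton 6, Denver 15. Edmonton eliminated.
Round 3: Houston 22, Geneva 8, Denver 15. Geneva eliminated.
Round 4: Houston 22, Denver 23. Denver has a majority (≥23).

Denver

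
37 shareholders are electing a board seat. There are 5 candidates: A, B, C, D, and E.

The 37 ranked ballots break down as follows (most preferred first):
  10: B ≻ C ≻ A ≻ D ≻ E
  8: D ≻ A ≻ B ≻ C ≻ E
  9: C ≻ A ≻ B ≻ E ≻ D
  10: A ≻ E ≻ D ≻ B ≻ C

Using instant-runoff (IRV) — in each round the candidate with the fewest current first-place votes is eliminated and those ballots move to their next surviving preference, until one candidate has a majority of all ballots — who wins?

Round 1: A 10, B 10, C 9, D 8, E 0. E eliminated.
Round 2: A 10, B 10, C 9, D 8. D eliminated.
Round 3: A 18, B 10, C 9. C eliminated.
Round 4: A 27, B 10. A has a majority (≥19).

A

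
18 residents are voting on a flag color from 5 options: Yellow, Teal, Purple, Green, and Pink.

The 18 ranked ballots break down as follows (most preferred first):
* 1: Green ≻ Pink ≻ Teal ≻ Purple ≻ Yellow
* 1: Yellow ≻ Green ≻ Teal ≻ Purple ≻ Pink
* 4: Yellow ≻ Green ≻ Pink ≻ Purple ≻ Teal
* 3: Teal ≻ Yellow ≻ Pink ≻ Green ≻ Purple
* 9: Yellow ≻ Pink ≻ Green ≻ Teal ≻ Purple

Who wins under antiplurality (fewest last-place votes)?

Green

Last-place votes: Yellow 1, Teal 4, Purple 12, Green 0, Pink 1.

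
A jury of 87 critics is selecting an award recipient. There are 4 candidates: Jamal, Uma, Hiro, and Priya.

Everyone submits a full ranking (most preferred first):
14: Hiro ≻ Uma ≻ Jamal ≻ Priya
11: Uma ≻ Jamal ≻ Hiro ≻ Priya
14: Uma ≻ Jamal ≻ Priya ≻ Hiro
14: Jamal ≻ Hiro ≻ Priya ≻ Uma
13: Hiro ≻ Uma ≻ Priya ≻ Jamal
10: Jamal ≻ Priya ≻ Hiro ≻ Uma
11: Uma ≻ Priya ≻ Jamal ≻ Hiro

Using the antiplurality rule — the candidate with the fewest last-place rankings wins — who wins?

Last-place votes: Jamal 13, Uma 24, Hiro 25, Priya 25.

Jamal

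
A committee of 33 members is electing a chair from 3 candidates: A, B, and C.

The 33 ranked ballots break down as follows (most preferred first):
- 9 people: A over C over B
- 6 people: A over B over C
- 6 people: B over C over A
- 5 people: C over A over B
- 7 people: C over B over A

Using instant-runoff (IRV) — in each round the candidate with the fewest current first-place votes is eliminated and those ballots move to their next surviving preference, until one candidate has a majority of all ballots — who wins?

C

Round 1: A 15, B 6, C 12. B eliminated.
Round 2: A 15, C 18. C has a majority (≥17).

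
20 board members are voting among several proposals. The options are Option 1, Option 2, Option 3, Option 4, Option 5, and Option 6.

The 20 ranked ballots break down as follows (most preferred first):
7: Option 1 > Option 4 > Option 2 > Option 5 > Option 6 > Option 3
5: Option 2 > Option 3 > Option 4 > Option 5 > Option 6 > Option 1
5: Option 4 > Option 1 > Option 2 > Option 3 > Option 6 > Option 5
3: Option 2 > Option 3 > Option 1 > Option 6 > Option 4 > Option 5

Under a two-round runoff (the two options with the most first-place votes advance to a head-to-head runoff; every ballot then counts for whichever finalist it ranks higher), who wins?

Round 1 first-place votes: Option 1 7, Option 2 8, Option 3 0, Option 4 5, Option 5 0, Option 6 0. Option 2 and Option 1 advance.
Runoff: Option 2 is ranked above Option 1 on 8 ballots, Option 1 above Option 2 on 12.

Option 1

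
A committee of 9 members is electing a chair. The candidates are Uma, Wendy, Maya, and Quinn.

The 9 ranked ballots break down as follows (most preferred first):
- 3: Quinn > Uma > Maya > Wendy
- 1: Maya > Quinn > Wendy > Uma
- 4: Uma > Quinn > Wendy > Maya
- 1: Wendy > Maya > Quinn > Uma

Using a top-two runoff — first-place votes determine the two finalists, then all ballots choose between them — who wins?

Quinn

Round 1 first-place votes: Uma 4, Wendy 1, Maya 1, Quinn 3. Uma and Quinn advance.
Runoff: Uma is ranked above Quinn on 4 ballots, Quinn above Uma on 5.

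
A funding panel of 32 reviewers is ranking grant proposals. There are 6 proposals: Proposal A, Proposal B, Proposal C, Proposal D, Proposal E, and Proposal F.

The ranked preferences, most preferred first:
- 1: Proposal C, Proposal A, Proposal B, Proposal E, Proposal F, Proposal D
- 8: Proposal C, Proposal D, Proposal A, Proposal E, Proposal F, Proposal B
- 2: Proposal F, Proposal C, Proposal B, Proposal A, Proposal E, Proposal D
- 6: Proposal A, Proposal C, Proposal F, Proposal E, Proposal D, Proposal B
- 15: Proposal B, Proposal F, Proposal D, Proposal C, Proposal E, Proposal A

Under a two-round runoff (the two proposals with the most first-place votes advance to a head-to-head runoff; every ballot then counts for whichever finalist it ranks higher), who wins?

Round 1 first-place votes: Proposal A 6, Proposal B 15, Proposal C 9, Proposal D 0, Proposal E 0, Proposal F 2. Proposal B and Proposal C advance.
Runoff: Proposal B is ranked above Proposal C on 15 ballots, Proposal C above Proposal B on 17.

Proposal C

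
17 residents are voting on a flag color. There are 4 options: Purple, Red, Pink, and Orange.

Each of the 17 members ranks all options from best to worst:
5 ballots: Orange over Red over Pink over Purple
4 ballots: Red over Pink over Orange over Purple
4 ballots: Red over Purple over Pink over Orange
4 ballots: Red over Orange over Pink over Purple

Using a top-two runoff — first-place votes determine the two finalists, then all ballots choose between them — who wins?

Red

Round 1 first-place votes: Purple 0, Red 12, Pink 0, Orange 5. Red and Orange advance.
Runoff: Red is ranked above Orange on 12 ballots, Orange above Red on 5.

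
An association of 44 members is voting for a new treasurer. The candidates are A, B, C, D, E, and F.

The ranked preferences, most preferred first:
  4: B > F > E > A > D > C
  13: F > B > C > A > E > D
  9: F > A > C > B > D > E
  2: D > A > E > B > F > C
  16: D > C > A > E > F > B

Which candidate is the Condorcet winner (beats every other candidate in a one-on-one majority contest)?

F

F vs A: 26–18
F vs B: 38–6
F vs C: 28–16
F vs D: 26–18
F vs E: 26–18
F beats every other candidate.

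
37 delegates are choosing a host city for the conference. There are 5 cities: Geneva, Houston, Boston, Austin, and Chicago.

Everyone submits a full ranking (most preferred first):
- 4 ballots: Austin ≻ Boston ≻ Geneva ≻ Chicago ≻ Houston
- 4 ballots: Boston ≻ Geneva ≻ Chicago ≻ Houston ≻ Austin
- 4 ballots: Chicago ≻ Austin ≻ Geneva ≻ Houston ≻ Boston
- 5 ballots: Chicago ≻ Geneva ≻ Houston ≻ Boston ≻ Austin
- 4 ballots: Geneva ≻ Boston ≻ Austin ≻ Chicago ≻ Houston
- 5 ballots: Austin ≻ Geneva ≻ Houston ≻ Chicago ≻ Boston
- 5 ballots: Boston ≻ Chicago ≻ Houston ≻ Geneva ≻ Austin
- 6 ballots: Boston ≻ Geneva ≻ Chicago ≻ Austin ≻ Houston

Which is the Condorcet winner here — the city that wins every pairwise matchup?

Boston

Boston vs Geneva: 19–18
Boston vs Houston: 23–14
Boston vs Austin: 24–13
Boston vs Chicago: 23–14
Boston beats every other city.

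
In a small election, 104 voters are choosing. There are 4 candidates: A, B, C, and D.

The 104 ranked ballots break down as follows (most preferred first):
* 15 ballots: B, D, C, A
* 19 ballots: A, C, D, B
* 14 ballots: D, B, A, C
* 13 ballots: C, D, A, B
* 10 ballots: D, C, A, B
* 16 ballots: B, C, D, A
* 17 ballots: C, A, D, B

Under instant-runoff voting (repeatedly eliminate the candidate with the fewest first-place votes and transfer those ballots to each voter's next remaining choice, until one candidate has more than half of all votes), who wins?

Round 1: A 19, B 31, C 30, D 24. A eliminated.
Round 2: B 31, C 49, D 24. D eliminated.
Round 3: B 45, C 59. C has a majority (≥53).

C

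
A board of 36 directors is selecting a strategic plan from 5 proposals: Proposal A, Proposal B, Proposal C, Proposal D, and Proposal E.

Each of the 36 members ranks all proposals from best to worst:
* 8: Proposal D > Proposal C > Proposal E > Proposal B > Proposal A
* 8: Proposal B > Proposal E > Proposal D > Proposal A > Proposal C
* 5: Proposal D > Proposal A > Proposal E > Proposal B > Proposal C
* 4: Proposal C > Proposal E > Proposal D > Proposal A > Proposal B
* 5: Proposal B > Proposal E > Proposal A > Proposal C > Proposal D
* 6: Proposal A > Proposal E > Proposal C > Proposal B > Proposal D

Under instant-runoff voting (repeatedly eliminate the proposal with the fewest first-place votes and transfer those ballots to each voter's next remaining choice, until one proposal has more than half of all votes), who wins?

Round 1: Proposal A 6, Proposal B 13, Proposal C 4, Proposal D 13, Proposal E 0. Proposal E eliminated.
Round 2: Proposal A 6, Proposal B 13, Proposal C 4, Proposal D 13. Proposal C eliminated.
Round 3: Proposal A 6, Proposal B 13, Proposal D 17. Proposal A eliminated.
Round 4: Proposal B 19, Proposal D 17. Proposal B has a majority (≥19).

Proposal B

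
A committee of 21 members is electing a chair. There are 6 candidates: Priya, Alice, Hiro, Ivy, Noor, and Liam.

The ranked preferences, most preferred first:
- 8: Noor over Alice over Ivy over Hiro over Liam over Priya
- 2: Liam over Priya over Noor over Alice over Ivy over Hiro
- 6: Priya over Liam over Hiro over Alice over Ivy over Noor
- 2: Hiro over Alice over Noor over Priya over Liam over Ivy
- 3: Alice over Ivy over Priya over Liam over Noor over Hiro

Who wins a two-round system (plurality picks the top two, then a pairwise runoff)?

Round 1 first-place votes: Priya 6, Alice 3, Hiro 2, Ivy 0, Noor 8, Liam 2. Noor and Priya advance.
Runoff: Noor is ranked above Priya on 10 ballots, Priya above Noor on 11.

Priya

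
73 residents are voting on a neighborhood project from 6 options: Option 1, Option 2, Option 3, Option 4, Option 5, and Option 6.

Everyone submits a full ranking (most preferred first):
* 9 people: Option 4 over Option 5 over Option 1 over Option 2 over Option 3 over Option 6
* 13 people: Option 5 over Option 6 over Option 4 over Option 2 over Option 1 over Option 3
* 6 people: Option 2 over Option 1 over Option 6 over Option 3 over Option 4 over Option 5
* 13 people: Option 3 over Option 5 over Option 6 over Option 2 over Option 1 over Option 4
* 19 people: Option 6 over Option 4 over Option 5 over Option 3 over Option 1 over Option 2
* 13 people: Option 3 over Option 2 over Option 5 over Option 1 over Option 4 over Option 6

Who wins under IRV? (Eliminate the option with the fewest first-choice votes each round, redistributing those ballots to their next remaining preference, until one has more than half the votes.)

Option 6

Round 1: Option 1 0, Option 2 6, Option 3 26, Option 4 9, Option 5 13, Option 6 19. Option 1 eliminated.
Round 2: Option 2 6, Option 3 26, Option 4 9, Option 5 13, Option 6 19. Option 2 eliminated.
Round 3: Option 3 26, Option 4 9, Option 5 13, Option 6 25. Option 4 eliminated.
Round 4: Option 3 26, Option 5 22, Option 6 25. Option 5 eliminated.
Round 5: Option 3 35, Option 6 38. Option 6 has a majority (≥37).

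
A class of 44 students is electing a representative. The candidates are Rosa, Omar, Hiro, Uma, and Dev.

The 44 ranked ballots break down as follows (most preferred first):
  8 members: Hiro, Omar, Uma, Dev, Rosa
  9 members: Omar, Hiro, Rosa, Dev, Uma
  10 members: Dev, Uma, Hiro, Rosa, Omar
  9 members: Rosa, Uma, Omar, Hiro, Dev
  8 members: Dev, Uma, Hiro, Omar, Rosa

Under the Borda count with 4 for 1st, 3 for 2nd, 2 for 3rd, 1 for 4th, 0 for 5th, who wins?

Hiro

Rosa: 8×0 + 9×2 + 10×1 + 9×4 + 8×0 = 64
Omar: 8×3 + 9×4 + 10×0 + 9×2 + 8×1 = 86
Hiro: 8×4 + 9×3 + 10×2 + 9×1 + 8×2 = 104
Uma: 8×2 + 9×0 + 10×3 + 9×3 + 8×3 = 97
Dev: 8×1 + 9×1 + 10×4 + 9×0 + 8×4 = 89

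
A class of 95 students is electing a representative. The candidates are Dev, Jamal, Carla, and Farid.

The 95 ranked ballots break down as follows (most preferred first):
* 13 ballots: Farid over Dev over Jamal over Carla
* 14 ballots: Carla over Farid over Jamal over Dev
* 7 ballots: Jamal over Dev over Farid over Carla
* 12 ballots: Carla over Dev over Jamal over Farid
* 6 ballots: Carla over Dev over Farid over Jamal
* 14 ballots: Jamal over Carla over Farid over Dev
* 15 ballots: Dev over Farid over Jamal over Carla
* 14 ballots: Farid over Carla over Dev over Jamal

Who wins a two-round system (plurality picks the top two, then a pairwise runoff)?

Farid

Round 1 first-place votes: Dev 15, Jamal 21, Carla 32, Farid 27. Carla and Farid advance.
Runoff: Carla is ranked above Farid on 46 ballots, Farid above Carla on 49.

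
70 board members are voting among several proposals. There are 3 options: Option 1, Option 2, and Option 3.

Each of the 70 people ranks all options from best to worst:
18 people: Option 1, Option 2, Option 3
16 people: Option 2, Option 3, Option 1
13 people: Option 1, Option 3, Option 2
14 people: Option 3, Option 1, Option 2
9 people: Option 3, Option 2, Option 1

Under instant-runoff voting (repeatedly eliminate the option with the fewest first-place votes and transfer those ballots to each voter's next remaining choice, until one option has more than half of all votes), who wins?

Option 3

Round 1: Option 1 31, Option 2 16, Option 3 23. Option 2 eliminated.
Round 2: Option 1 31, Option 3 39. Option 3 has a majority (≥36).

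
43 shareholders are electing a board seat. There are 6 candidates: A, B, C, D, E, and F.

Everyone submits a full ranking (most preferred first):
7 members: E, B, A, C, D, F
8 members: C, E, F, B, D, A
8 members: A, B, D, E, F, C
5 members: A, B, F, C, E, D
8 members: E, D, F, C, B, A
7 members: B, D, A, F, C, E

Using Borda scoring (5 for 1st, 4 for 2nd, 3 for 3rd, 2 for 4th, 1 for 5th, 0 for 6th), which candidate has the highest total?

A: 7×3 + 8×0 + 8×5 + 5×5 + 8×0 + 7×3 = 107
B: 7×4 + 8×2 + 8×4 + 5×4 + 8×1 + 7×5 = 139
C: 7×2 + 8×5 + 8×0 + 5×2 + 8×2 + 7×1 = 87
D: 7×1 + 8×1 + 8×3 + 5×0 + 8×4 + 7×4 = 99
E: 7×5 + 8×4 + 8×2 + 5×1 + 8×5 + 7×0 = 128
F: 7×0 + 8×3 + 8×1 + 5×3 + 8×3 + 7×2 = 85

B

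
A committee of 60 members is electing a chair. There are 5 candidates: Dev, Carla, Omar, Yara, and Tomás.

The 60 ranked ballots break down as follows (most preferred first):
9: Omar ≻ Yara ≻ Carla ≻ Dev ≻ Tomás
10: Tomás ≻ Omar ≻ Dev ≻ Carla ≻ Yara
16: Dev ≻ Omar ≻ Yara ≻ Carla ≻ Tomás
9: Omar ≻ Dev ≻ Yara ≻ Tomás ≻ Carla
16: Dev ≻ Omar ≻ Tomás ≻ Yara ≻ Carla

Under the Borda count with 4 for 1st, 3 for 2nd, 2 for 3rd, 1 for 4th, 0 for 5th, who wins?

Omar

Dev: 9×1 + 10×2 + 16×4 + 9×3 + 16×4 = 184
Carla: 9×2 + 10×1 + 16×1 + 9×0 + 16×0 = 44
Omar: 9×4 + 10×3 + 16×3 + 9×4 + 16×3 = 198
Yara: 9×3 + 10×0 + 16×2 + 9×2 + 16×1 = 93
Tomás: 9×0 + 10×4 + 16×0 + 9×1 + 16×2 = 81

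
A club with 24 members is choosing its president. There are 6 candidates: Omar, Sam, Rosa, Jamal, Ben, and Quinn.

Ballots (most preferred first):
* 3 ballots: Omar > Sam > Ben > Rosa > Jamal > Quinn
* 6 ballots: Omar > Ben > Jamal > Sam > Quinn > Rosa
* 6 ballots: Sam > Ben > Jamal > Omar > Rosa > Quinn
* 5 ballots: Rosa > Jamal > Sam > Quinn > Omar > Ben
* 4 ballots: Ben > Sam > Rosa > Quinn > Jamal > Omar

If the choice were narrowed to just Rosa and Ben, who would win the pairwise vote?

Ben

Rosa is ranked above Ben on 5 ballots; Ben above Rosa on 19.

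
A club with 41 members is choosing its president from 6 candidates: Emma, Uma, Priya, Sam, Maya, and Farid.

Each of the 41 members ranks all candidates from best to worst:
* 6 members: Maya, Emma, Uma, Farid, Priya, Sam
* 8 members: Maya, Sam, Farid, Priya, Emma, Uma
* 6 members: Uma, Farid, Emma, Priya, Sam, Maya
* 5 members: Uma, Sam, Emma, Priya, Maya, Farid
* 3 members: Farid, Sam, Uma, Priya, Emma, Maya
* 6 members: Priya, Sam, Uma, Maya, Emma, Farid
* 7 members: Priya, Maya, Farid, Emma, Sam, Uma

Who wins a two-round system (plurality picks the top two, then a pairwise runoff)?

Round 1 first-place votes: Emma 0, Uma 11, Priya 13, Sam 0, Maya 14, Farid 3. Maya and Priya advance.
Runoff: Maya is ranked above Priya on 14 ballots, Priya above Maya on 27.

Priya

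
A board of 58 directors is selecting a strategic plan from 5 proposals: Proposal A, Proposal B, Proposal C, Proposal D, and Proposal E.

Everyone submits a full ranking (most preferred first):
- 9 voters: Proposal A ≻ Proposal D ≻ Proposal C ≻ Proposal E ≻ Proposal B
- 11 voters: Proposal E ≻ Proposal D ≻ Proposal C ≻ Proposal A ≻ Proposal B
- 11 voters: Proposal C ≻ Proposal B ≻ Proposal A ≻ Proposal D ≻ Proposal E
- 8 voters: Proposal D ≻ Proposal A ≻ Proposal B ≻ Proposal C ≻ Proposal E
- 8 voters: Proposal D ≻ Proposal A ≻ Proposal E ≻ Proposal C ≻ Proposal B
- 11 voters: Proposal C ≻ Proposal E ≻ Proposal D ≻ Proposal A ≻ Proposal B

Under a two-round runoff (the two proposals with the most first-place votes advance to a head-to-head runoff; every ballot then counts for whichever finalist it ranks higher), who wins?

Round 1 first-place votes: Proposal A 9, Proposal B 0, Proposal C 22, Proposal D 16, Proposal E 11. Proposal C and Proposal D advance.
Runoff: Proposal C is ranked above Proposal D on 22 ballots, Proposal D above Proposal C on 36.

Proposal D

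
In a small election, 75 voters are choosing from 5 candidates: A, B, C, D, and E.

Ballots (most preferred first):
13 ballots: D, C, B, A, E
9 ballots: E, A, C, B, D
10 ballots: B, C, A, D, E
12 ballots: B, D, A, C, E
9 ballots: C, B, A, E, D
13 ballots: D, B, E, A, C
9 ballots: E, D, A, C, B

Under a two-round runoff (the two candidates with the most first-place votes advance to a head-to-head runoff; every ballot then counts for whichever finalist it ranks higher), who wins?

Round 1 first-place votes: A 0, B 22, C 9, D 26, E 18. D and B advance.
Runoff: D is ranked above B on 35 ballots, B above D on 40.

B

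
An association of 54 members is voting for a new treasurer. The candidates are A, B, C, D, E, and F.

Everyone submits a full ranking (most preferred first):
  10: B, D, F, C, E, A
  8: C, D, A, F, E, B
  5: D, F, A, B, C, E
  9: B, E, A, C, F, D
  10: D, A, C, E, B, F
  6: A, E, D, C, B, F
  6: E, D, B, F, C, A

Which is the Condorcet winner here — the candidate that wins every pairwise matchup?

D vs A: 39–15
D vs B: 35–19
D vs C: 37–17
D vs E: 33–21
D vs F: 45–9
D beats every other candidate.

D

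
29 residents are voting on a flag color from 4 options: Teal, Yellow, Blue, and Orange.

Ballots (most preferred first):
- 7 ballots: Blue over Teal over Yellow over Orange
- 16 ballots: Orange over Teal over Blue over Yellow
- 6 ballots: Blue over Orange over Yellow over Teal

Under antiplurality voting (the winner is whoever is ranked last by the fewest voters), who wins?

Last-place votes: Teal 6, Yellow 16, Blue 0, Orange 7.

Blue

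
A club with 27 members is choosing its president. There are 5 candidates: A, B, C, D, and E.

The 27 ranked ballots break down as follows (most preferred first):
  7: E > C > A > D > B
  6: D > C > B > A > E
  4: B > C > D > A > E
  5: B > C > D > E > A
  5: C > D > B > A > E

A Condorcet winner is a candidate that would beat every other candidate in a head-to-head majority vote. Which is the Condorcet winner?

C vs A: 27–0
C vs B: 18–9
C vs D: 21–6
C vs E: 20–7
C beats every other candidate.

C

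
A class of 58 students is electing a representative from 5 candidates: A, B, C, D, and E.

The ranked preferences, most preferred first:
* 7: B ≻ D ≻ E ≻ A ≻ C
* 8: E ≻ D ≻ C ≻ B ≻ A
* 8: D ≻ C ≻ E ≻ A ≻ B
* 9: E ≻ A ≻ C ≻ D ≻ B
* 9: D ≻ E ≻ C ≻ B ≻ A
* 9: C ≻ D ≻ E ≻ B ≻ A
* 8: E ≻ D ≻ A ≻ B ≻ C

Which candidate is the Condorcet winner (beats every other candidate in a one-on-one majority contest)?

D

D vs A: 49–9
D vs B: 51–7
D vs C: 40–18
D vs E: 33–25
D beats every other candidate.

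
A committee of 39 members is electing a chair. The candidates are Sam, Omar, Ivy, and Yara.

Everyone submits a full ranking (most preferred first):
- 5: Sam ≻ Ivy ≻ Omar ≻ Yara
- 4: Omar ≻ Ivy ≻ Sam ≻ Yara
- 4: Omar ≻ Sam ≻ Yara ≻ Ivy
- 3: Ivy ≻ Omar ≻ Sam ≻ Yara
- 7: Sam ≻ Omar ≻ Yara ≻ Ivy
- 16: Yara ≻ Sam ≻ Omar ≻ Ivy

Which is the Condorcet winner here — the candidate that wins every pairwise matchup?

Sam

Sam vs Omar: 28–11
Sam vs Ivy: 32–7
Sam vs Yara: 23–16
Sam beats every other candidate.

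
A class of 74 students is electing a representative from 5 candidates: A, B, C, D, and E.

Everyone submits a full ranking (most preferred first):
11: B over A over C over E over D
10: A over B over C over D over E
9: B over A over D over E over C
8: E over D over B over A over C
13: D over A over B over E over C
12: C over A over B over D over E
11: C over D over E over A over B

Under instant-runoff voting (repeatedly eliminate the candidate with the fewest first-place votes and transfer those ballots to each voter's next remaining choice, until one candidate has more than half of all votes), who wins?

B

Round 1: A 10, B 20, C 23, D 13, E 8. E eliminated.
Round 2: A 10, B 20, C 23, D 21. A eliminated.
Round 3: B 30, C 23, D 21. D eliminated.
Round 4: B 51, C 23. B has a majority (≥38).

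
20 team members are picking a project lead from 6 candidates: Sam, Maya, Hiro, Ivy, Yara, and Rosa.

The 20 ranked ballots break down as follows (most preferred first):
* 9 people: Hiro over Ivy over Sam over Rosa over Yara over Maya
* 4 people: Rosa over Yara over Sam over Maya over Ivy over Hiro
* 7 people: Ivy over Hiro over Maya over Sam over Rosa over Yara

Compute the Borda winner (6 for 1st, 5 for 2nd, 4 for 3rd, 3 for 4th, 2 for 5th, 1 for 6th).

Sam: 9×4 + 4×4 + 7×3 = 73
Maya: 9×1 + 4×3 + 7×4 = 49
Hiro: 9×6 + 4×1 + 7×5 = 93
Ivy: 9×5 + 4×2 + 7×6 = 95
Yara: 9×2 + 4×5 + 7×1 = 45
Rosa: 9×3 + 4×6 + 7×2 = 65

Ivy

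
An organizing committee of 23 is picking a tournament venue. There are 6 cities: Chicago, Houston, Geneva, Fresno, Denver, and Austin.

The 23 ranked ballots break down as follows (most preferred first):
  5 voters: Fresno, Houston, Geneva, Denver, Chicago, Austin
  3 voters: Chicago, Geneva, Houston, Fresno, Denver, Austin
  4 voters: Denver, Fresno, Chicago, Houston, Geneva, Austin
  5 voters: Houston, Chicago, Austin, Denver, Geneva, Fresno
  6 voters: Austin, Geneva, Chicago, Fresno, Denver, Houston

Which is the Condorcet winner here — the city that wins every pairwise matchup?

Chicago

Chicago vs Houston: 13–10
Chicago vs Geneva: 12–11
Chicago vs Fresno: 14–9
Chicago vs Denver: 14–9
Chicago vs Austin: 17–6
Chicago beats every other city.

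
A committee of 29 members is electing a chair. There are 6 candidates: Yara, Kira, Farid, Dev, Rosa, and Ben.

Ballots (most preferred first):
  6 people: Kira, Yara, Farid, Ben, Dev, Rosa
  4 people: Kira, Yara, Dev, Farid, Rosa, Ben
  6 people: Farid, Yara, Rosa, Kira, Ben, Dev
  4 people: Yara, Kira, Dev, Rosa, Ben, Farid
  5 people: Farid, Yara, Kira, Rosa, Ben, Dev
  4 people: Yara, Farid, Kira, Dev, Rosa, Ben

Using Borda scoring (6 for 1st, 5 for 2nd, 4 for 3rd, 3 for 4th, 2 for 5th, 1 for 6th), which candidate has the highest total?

Yara: 6×5 + 4×5 + 6×5 + 4×6 + 5×5 + 4×6 = 153
Kira: 6×6 + 4×6 + 6×3 + 4×5 + 5×4 + 4×4 = 134
Farid: 6×4 + 4×3 + 6×6 + 4×1 + 5×6 + 4×5 = 126
Dev: 6×2 + 4×4 + 6×1 + 4×4 + 5×1 + 4×3 = 67
Rosa: 6×1 + 4×2 + 6×4 + 4×3 + 5×3 + 4×2 = 73
Ben: 6×3 + 4×1 + 6×2 + 4×2 + 5×2 + 4×1 = 56

Yara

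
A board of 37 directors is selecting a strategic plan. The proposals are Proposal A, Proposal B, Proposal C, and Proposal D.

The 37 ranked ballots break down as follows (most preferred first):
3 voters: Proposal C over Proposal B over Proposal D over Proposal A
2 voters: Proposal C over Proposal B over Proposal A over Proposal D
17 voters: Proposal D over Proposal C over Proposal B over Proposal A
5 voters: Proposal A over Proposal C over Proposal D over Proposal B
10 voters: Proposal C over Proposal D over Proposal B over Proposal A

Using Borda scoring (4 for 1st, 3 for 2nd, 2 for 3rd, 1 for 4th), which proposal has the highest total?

Proposal C

Proposal A: 3×1 + 2×2 + 17×1 + 5×4 + 10×1 = 54
Proposal B: 3×3 + 2×3 + 17×2 + 5×1 + 10×2 = 74
Proposal C: 3×4 + 2×4 + 17×3 + 5×3 + 10×4 = 126
Proposal D: 3×2 + 2×1 + 17×4 + 5×2 + 10×3 = 116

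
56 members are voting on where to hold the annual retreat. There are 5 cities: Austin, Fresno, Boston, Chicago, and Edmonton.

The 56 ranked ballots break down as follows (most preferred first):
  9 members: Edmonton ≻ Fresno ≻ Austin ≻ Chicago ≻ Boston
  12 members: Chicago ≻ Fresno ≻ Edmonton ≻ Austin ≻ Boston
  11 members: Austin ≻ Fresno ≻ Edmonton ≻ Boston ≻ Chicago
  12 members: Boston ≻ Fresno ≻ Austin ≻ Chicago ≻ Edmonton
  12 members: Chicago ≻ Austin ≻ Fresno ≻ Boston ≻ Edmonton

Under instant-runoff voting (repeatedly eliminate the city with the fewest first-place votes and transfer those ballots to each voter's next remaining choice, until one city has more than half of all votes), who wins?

Round 1: Austin 11, Fresno 0, Boston 12, Chicago 24, Edmonton 9. Fresno eliminated.
Round 2: Austin 11, Boston 12, Chicago 24, Edmonton 9. Edmonton eliminated.
Round 3: Austin 20, Boston 12, Chicago 24. Boston eliminated.
Round 4: Austin 32, Chicago 24. Austin has a majority (≥29).

Austin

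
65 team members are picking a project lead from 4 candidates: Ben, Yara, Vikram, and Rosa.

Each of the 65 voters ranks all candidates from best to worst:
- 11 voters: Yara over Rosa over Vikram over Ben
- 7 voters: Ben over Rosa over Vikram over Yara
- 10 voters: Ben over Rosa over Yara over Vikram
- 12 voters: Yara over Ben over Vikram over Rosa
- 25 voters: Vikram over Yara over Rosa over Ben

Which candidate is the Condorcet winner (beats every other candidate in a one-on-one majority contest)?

Yara

Yara vs Ben: 48–17
Yara vs Vikram: 33–32
Yara vs Rosa: 48–17
Yara beats every other candidate.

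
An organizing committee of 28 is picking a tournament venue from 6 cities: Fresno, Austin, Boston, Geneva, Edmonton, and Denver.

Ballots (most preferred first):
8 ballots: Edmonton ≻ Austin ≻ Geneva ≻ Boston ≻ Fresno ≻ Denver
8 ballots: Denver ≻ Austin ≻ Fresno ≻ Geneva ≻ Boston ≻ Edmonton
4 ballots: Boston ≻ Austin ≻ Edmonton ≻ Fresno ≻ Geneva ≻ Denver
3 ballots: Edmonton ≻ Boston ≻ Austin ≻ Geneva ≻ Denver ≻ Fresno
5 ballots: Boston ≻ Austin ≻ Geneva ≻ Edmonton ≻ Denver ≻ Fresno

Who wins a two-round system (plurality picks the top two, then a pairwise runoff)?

Round 1 first-place votes: Fresno 0, Austin 0, Boston 9, Geneva 0, Edmonton 11, Denver 8. Edmonton and Boston advance.
Runoff: Edmonton is ranked above Boston on 11 ballots, Boston above Edmonton on 17.

Boston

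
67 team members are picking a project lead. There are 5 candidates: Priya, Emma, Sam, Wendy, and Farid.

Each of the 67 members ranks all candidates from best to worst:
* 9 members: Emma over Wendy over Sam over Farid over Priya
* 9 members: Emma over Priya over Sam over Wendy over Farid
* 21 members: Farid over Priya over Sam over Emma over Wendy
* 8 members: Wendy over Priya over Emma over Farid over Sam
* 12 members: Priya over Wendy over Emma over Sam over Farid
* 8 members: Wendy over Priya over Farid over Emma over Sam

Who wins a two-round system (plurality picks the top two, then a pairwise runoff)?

Round 1 first-place votes: Priya 12, Emma 18, Sam 0, Wendy 16, Farid 21. Farid and Emma advance.
Runoff: Farid is ranked above Emma on 29 ballots, Emma above Farid on 38.

Emma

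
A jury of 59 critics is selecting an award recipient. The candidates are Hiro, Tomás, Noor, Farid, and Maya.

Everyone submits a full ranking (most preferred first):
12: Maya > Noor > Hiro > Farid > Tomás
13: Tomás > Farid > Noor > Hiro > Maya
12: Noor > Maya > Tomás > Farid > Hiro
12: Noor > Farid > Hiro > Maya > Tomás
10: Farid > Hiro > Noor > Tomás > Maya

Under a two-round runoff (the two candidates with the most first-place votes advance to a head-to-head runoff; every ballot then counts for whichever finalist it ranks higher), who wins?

Noor

Round 1 first-place votes: Hiro 0, Tomás 13, Noor 24, Farid 10, Maya 12. Noor and Tomás advance.
Runoff: Noor is ranked above Tomás on 46 ballots, Tomás above Noor on 13.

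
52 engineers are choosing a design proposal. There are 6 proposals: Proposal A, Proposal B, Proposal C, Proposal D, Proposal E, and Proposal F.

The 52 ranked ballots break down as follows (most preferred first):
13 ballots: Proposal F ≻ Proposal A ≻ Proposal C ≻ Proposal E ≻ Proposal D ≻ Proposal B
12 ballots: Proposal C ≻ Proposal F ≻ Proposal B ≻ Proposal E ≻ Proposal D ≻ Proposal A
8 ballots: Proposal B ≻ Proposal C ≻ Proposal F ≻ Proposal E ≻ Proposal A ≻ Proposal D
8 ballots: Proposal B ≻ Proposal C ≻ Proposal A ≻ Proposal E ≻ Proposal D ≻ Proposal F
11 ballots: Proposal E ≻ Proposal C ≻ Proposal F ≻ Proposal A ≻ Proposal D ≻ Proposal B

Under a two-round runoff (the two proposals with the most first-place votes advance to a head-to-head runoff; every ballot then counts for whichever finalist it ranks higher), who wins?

Round 1 first-place votes: Proposal A 0, Proposal B 16, Proposal C 12, Proposal D 0, Proposal E 11, Proposal F 13. Proposal B and Proposal F advance.
Runoff: Proposal B is ranked above Proposal F on 16 ballots, Proposal F above Proposal B on 36.

Proposal F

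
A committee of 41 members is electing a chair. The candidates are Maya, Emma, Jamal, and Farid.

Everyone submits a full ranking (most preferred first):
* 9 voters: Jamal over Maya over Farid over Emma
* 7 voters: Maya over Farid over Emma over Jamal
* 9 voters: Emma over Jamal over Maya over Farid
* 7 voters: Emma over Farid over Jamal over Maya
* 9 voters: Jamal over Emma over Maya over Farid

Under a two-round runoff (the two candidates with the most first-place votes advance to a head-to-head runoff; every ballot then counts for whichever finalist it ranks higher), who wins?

Emma

Round 1 first-place votes: Maya 7, Emma 16, Jamal 18, Farid 0. Jamal and Emma advance.
Runoff: Jamal is ranked above Emma on 18 ballots, Emma above Jamal on 23.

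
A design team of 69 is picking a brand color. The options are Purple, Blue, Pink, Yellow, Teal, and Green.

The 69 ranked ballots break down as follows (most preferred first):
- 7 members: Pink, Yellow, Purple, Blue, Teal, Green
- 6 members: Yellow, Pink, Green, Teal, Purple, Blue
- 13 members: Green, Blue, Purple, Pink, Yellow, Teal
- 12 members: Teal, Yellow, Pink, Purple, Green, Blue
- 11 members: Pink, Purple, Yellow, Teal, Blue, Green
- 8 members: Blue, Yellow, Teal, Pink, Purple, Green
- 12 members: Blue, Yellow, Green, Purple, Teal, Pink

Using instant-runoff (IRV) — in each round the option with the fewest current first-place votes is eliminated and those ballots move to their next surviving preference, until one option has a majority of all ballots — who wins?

Round 1: Purple 0, Blue 20, Pink 18, Yellow 6, Teal 12, Green 13. Purple eliminated.
Round 2: Blue 20, Pink 18, Yellow 6, Teal 12, Green 13. Yellow eliminated.
Round 3: Blue 20, Pink 24, Teal 12, Green 13. Teal eliminated.
Round 4: Blue 20, Pink 36, Green 13. Pink has a majority (≥35).

Pink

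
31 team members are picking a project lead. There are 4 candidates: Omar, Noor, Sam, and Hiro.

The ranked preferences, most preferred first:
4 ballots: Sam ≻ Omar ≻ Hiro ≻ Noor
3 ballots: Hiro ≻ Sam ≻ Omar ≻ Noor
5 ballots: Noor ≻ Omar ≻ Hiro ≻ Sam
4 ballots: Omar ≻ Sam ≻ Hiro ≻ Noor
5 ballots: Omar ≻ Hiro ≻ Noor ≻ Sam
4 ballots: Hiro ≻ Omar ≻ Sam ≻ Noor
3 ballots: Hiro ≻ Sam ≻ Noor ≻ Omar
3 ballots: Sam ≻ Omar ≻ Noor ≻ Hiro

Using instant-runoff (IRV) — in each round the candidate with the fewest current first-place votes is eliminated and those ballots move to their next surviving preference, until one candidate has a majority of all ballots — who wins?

Round 1: Omar 9, Noor 5, Sam 7, Hiro 10. Noor eliminated.
Round 2: Omar 14, Sam 7, Hiro 10. Sam eliminated.
Round 3: Omar 21, Hiro 10. Omar has a majority (≥16).

Omar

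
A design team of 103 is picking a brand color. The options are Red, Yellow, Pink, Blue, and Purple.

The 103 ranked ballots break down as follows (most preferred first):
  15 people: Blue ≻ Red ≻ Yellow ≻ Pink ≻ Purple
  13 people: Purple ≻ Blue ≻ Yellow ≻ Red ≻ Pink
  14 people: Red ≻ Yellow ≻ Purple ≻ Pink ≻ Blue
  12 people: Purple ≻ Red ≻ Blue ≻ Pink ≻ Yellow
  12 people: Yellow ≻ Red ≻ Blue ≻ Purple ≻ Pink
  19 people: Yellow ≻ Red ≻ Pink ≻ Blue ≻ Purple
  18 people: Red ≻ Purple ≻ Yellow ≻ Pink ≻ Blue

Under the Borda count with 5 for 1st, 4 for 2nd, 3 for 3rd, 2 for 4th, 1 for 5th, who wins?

Red: 15×4 + 13×2 + 14×5 + 12×4 + 12×4 + 19×4 + 18×5 = 418
Yellow: 15×3 + 13×3 + 14×4 + 12×1 + 12×5 + 19×5 + 18×3 = 361
Pink: 15×2 + 13×1 + 14×2 + 12×2 + 12×1 + 19×3 + 18×2 = 200
Blue: 15×5 + 13×4 + 14×1 + 12×3 + 12×3 + 19×2 + 18×1 = 269
Purple: 15×1 + 13×5 + 14×3 + 12×5 + 12×2 + 19×1 + 18×4 = 297

Red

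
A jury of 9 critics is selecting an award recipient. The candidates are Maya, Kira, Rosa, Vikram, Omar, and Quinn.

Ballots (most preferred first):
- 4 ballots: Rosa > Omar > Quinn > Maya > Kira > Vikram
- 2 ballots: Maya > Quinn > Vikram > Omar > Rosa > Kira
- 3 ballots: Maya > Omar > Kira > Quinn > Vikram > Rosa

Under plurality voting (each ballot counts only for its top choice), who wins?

First-place votes: Maya 5, Kira 0, Rosa 4, Vikram 0, Omar 0, Quinn 0.

Maya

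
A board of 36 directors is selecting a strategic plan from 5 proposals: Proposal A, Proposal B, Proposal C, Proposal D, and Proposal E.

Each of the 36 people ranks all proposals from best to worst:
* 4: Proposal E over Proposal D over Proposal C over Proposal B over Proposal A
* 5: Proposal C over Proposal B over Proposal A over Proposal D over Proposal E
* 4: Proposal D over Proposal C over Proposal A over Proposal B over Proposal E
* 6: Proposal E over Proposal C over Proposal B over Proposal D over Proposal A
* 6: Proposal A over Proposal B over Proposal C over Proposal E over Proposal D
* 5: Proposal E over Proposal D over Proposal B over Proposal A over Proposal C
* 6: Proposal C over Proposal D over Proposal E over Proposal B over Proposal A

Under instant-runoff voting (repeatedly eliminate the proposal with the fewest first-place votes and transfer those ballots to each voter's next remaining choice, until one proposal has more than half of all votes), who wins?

Round 1: Proposal A 6, Proposal B 0, Proposal C 11, Proposal D 4, Proposal E 15. Proposal B eliminated.
Round 2: Proposal A 6, Proposal C 11, Proposal D 4, Proposal E 15. Proposal D eliminated.
Round 3: Proposal A 6, Proposal C 15, Proposal E 15. Proposal A eliminated.
Round 4: Proposal C 21, Proposal E 15. Proposal C has a majority (≥19).

Proposal C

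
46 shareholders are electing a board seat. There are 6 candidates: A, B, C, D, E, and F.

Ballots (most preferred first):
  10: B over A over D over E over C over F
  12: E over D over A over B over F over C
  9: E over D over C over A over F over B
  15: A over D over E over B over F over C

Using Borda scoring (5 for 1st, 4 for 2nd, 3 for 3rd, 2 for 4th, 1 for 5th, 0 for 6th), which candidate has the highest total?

D

A: 10×4 + 12×3 + 9×2 + 15×5 = 169
B: 10×5 + 12×2 + 9×0 + 15×2 = 104
C: 10×1 + 12×0 + 9×3 + 15×0 = 37
D: 10×3 + 12×4 + 9×4 + 15×4 = 174
E: 10×2 + 12×5 + 9×5 + 15×3 = 170
F: 10×0 + 12×1 + 9×1 + 15×1 = 36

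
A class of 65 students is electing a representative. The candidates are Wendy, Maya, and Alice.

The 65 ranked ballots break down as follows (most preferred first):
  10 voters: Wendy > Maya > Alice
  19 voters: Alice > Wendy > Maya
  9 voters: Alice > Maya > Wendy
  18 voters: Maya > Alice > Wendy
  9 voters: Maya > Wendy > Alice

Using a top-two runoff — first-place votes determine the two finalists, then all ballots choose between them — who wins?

Maya

Round 1 first-place votes: Wendy 10, Maya 27, Alice 28. Alice and Maya advance.
Runoff: Alice is ranked above Maya on 28 ballots, Maya above Alice on 37.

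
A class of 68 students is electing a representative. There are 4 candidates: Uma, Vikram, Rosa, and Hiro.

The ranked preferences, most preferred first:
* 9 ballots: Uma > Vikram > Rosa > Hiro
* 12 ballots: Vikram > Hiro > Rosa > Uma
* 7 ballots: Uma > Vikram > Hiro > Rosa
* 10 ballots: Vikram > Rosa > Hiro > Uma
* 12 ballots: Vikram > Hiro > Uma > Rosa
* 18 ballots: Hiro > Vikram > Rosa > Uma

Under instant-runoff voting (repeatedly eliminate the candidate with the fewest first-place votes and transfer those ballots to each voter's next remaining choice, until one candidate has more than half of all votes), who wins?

Round 1: Uma 16, Vikram 34, Rosa 0, Hiro 18. Rosa eliminated.
Round 2: Uma 16, Vikram 34, Hiro 18. Uma eliminated.
Round 3: Vikram 50, Hiro 18. Vikram has a majority (≥35).

Vikram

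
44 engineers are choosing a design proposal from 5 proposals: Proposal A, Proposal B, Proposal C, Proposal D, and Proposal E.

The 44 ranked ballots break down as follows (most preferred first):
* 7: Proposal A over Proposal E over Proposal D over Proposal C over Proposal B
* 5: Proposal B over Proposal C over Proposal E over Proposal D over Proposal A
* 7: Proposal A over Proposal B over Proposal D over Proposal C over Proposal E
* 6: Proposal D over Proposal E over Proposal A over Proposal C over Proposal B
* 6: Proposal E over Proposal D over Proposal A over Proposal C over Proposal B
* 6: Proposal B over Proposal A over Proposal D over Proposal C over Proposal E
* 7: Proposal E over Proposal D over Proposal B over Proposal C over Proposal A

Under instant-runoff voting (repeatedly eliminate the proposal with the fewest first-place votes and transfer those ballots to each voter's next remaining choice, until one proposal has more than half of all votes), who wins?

Round 1: Proposal A 14, Proposal B 11, Proposal C 0, Proposal D 6, Proposal E 13. Proposal C eliminated.
Round 2: Proposal A 14, Proposal B 11, Proposal D 6, Proposal E 13. Proposal D eliminated.
Round 3: Proposal A 14, Proposal B 11, Proposal E 19. Proposal B eliminated.
Round 4: Proposal A 20, Proposal E 24. Proposal E has a majority (≥23).

Proposal E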